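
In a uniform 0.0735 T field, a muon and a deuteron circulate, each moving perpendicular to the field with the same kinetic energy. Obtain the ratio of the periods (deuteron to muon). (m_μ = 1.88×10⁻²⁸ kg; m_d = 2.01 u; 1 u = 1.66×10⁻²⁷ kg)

ratio ≈ 17.7

T = 2πm/(qB) is independent of speed, so T₂/T₁ = (m₂/q₂)/(m₁/q₁).
T_{deuteron}/T_{muon} = (3.34×10^-27/1e) / (1.88×10^-28/1e) = 17.7.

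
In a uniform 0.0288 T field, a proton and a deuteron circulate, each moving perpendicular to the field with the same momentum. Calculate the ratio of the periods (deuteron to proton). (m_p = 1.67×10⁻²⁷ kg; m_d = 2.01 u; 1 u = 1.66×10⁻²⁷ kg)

T = 2πm/(qB) is independent of speed, so T₂/T₁ = (m₂/q₂)/(m₁/q₁).
T_{deuteron}/T_{proton} = (3.34×10^-27/1e) / (1.67×10^-27/1e) = 2.00.

ratio ≈ 2.00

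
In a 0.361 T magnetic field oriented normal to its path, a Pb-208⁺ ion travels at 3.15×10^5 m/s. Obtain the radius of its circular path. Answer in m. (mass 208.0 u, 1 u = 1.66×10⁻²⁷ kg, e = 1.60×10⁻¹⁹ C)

The magnetic force provides the centripetal force: qvB = mv²/r, so r = mv/(qB).
r = (3.45×10^-25 kg)(3.15×10^5 m/s) / [(1×1.60×10^-19 C)(0.361 T)] = 1.88 m.

r ≈ 1.88 m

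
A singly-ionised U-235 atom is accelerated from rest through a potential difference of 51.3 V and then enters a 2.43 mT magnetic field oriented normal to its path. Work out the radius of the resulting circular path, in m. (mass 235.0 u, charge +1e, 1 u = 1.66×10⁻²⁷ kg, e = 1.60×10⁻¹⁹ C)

The kinetic energy gained is K = qV = (1×1.60×10^-19)(51.3) = 8.21×10^-18 J.
v = √(2K/m) = 6490 m/s.
r = mv/(qB) = (3.90×10^-25)(6490) / [(1×1.60×10^-19)(2.43×10^-3)] = 6.51 m.

r ≈ 6.51 m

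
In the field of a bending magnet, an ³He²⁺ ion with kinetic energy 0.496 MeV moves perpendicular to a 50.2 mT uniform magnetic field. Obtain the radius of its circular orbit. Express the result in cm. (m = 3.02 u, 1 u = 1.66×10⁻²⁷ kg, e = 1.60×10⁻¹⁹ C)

Convert the energy: K = 0.496 MeV = 7.94×10^-14 J.
v = √(2K/m) = √(2·7.94×10^-14/5.01×10^-27) = 5.63×10^6 m/s.
r = mv/(qB) = (5.01×10^-27)(5.63×10^6) / [(2×1.60×10^-19)(0.0502)] = 1.76 m.

r ≈ 176 cm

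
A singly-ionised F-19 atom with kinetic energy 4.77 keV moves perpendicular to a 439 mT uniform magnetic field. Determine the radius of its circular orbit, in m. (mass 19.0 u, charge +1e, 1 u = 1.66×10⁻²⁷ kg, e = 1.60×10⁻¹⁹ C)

r ≈ 0.0988 m

Convert the energy: K = 4.77 keV = 7.63×10^-16 J.
v = √(2K/m) = √(2·7.63×10^-16/3.15×10^-26) = 2.20×10^5 m/s.
r = mv/(qB) = (3.15×10^-26)(2.20×10^5) / [(1×1.60×10^-19)(0.439)] = 0.0988 m.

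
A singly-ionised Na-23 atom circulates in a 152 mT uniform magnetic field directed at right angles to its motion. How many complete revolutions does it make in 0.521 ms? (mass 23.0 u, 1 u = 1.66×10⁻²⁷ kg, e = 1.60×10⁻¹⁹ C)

T = 2πm/(qB) = 2π(3.818×10^-26) / [(1×1.60×10^-19)(0.152)] = 9.8640×10^-6 s.
N = t/T = 5.21×10^-4 / 9.8640×10^-6 ≈ 52.82, so 52 complete revolutions.

N = 52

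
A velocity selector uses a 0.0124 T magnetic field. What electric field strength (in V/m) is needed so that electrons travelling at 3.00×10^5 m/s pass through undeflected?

E ≈ 3720 V/m

qE = qvB ⇒ E = vB = (3.00×10^5)(0.0124) = 3720 V/m.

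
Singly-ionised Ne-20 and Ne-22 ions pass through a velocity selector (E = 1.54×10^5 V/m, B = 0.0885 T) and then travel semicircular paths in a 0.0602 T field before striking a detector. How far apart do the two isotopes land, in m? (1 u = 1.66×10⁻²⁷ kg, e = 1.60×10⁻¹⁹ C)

Both emerge at v = E/B₁ = 1.74×10^6 m/s.
r = mv/(qB₂), so r₁ = 5.998 m and r₂ = 6.598 m, giving Δr = 0.600 m.
After a semicircle each ion lands a diameter 2r from the entry slit, so the separation is 2Δr = 1.20 m.

Δd ≈ 1.20 m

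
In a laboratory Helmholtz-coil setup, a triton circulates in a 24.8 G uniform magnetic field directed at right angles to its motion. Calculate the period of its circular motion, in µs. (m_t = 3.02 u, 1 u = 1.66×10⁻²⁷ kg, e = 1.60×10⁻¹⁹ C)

The cyclotron period is independent of speed: T = 2πm/(qB).
T = 2π(5.01×10^-27) / [(1×1.60×10^-19)(2.48×10^-3)] = 7.94×10^-5 s.

T ≈ 79.4 µs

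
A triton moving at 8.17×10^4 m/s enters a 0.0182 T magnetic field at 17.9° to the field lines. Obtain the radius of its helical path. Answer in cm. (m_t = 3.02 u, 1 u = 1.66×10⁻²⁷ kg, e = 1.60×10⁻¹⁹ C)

Only the perpendicular component v⊥ = v sin17.9° = 2.51×10^4 m/s is bent by the field.
r = m v⊥ /(qB) = (5.01×10^-27)(2.51×10^4) / [(1×1.60×10^-19)(0.0182)] = 0.0432 m.

r ≈ 4.32 cm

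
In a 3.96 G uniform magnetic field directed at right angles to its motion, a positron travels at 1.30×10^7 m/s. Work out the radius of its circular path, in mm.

The magnetic force provides the centripetal force: qvB = mv²/r, so r = mv/(qB).
r = (9.11×10^-31 kg)(1.30×10^7 m/s) / [(1×1.60×10^-19 C)(3.96×10^-4 T)] = 0.187 m.

r ≈ 187 mm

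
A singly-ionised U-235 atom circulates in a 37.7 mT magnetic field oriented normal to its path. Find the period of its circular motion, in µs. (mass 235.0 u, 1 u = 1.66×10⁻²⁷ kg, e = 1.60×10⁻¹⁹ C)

T ≈ 406 µs

The cyclotron period is independent of speed: T = 2πm/(qB).
T = 2π(3.90×10^-25) / [(1×1.60×10^-19)(0.0377)] = 4.06×10^-4 s.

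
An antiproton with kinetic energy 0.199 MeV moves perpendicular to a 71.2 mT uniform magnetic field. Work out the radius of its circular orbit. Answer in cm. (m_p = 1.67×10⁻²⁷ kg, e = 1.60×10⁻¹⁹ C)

Convert the energy: K = 0.199 MeV = 3.18×10^-14 J.
v = √(2K/m) = √(2·3.18×10^-14/1.67×10^-27) = 6.18×10^6 m/s.
r = mv/(qB) = (1.67×10^-27)(6.18×10^6) / [(1×1.60×10^-19)(0.0712)] = 0.905 m.

r ≈ 90.5 cm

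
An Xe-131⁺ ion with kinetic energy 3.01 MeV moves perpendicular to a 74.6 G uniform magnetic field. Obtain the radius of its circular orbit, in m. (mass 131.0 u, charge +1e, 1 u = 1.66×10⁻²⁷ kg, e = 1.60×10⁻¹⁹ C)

Convert the energy: K = 3.01 MeV = 4.82×10^-13 J.
v = √(2K/m) = √(2·4.82×10^-13/2.17×10^-25) = 2.10×10^6 m/s.
r = mv/(qB) = (2.17×10^-25)(2.10×10^6) / [(1×1.60×10^-19)(7.46×10^-3)] = 383 m.

r ≈ 383 m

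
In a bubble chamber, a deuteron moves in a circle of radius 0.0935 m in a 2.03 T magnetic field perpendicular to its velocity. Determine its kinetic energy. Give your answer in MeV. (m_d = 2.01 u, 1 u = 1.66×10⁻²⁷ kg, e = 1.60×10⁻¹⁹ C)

v = qBr/m = (1×1.60×10^-19)(2.03)(0.0935) / (3.34×10^-27) = 9.10×10^6 m/s.
K = ½mv² = 0.5·(3.34×10^-27)·(9.10×10^6)² = 1.38×10^-13 J = 0.864 MeV.

K ≈ 0.864 MeV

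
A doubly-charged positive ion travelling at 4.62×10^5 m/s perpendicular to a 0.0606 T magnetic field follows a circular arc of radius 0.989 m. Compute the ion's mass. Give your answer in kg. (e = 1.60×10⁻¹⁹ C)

qvB = mv²/r ⇒ m = qBr/v.
m = (2×1.60×10^-19)(0.0606)(0.989) / (4.62×10^5) = 4.15×10^-26 kg.

m ≈ 4.15×10^-26 kg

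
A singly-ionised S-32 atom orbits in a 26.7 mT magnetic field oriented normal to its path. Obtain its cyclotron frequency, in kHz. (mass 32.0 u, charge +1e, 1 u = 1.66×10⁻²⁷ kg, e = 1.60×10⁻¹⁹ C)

f = qB/(2πm) = (1×1.60×10^-19)(0.0267) / [2π(5.31×10^-26)] = 1.28×10^4 Hz.

f ≈ 12.8 kHz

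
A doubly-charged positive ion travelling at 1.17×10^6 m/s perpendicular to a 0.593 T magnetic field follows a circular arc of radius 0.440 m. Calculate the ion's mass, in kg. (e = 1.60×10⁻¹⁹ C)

qvB = mv²/r ⇒ m = qBr/v.
m = (2×1.60×10^-19)(0.593)(0.440) / (1.17×10^6) = 7.14×10^-26 kg.

m ≈ 7.14×10^-26 kg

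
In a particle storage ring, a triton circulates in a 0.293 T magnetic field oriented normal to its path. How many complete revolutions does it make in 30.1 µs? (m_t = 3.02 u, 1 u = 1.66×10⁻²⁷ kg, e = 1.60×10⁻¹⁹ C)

N = 44

T = 2πm/(qB) = 2π(5.0132×10^-27) / [(1×1.60×10^-19)(0.293)] = 6.7190×10^-7 s.
N = t/T = 3.01×10^-5 / 6.7190×10^-7 ≈ 44.80, so 44 complete revolutions.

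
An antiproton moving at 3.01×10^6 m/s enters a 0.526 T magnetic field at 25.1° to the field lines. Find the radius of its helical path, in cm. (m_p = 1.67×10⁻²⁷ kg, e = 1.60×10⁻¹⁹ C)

r ≈ 2.53 cm

Only the perpendicular component v⊥ = v sin25.1° = 1.28×10^6 m/s is bent by the field.
r = m v⊥ /(qB) = (1.67×10^-27)(1.28×10^6) / [(1×1.60×10^-19)(0.526)] = 0.0253 m.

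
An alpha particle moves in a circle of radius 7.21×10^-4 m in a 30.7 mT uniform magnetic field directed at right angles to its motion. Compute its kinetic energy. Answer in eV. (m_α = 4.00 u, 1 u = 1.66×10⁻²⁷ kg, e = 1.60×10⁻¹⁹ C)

v = qBr/m = (2×1.60×10^-19)(0.0307)(7.21×10^-4) / (6.64×10^-27) = 1070 m/s.
K = ½mv² = 0.5·(6.64×10^-27)·(1070)² = 3.78×10^-21 J = 0.0236 eV.

K ≈ 0.0236 eV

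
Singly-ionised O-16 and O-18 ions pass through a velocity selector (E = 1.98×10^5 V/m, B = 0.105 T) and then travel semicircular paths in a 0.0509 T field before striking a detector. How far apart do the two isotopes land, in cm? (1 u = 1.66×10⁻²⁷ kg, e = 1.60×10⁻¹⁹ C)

Both emerge at v = E/B₁ = 1.89×10^6 m/s.
r = mv/(qB₂), so r₁ = 6.150 m and r₂ = 6.919 m, giving Δr = 0.769 m.
After a semicircle each ion lands a diameter 2r from the entry slit, so the separation is 2Δr = 1.54 m.

Δd ≈ 154 cm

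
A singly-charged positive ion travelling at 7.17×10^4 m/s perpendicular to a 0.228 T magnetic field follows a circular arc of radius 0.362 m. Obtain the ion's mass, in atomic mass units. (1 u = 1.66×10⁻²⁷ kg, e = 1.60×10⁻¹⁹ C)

qvB = mv²/r ⇒ m = qBr/v.
m = (1×1.60×10^-19)(0.228)(0.362) / (7.17×10^4) = 1.84×10^-25 kg = 111 u.

m ≈ 111 u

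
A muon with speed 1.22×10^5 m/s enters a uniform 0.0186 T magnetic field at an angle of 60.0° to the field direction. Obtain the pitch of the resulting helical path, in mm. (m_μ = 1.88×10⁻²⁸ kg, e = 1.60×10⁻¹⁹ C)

pitch ≈ 24.2 mm

The velocity component along B is v∥ = v cos60.0° = 6.10×10^4 m/s.
The cyclotron period T = 2πm/(qB) = 3.97×10^-7 s is set by m, q, B alone.
Pitch = v∥·T = (6.10×10^4)(3.97×10^-7) = 0.0242 m.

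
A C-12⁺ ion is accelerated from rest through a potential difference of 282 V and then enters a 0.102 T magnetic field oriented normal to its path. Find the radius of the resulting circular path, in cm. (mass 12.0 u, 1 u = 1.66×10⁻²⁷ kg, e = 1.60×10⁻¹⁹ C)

The kinetic energy gained is K = qV = (1×1.60×10^-19)(282) = 4.51×10^-17 J.
v = √(2K/m) = 6.73×10^4 m/s.
r = mv/(qB) = (1.99×10^-26)(6.73×10^4) / [(1×1.60×10^-19)(0.102)] = 0.0822 m.

r ≈ 8.22 cm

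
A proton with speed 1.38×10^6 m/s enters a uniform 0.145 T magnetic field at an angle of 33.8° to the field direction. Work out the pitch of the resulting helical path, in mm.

pitch ≈ 519 mm

The velocity component along B is v∥ = v cos33.8° = 1.15×10^6 m/s.
The cyclotron period T = 2πm/(qB) = 4.52×10^-7 s is set by m, q, B alone.
Pitch = v∥·T = (1.15×10^6)(4.52×10^-7) = 0.519 m.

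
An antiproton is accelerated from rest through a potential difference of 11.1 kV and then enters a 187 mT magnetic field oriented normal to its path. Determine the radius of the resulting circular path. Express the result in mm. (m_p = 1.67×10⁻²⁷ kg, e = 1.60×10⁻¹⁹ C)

The kinetic energy gained is K = qV = (1×1.60×10^-19)(1.11×10^4) = 1.78×10^-15 J.
v = √(2K/m) = 1.46×10^6 m/s.
r = mv/(qB) = (1.67×10^-27)(1.46×10^6) / [(1×1.60×10^-19)(0.187)] = 0.0814 m.

r ≈ 81.4 mm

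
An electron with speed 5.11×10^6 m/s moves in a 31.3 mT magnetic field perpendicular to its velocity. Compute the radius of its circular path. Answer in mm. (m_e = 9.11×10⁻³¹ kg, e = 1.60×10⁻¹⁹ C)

The magnetic force provides the centripetal force: qvB = mv²/r, so r = mv/(qB).
r = (9.11×10^-31 kg)(5.11×10^6 m/s) / [(1×1.60×10^-19 C)(0.0313 T)] = 9.30×10^-4 m.

r ≈ 0.930 mm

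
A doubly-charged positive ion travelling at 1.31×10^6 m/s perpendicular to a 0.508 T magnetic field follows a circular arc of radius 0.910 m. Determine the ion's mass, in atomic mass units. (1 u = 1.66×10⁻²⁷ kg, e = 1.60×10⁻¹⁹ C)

qvB = mv²/r ⇒ m = qBr/v.
m = (2×1.60×10^-19)(0.508)(0.910) / (1.31×10^6) = 1.13×10^-25 kg = 68.0 u.

m ≈ 68.0 u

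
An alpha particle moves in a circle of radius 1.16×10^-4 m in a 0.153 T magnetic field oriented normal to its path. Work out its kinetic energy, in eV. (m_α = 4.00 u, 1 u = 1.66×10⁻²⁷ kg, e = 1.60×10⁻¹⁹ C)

K ≈ 0.0152 eV

v = qBr/m = (2×1.60×10^-19)(0.153)(1.16×10^-4) / (6.64×10^-27) = 855 m/s.
K = ½mv² = 0.5·(6.64×10^-27)·(855)² = 2.43×10^-21 J = 0.0152 eV.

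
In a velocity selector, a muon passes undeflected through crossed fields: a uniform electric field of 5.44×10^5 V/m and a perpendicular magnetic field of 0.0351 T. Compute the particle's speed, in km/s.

For zero net force, qE = qvB, so v = E/B.
v = (5.44×10^5) / (0.0351) = 1.55×10^7 m/s.

v ≈ 15500 km/s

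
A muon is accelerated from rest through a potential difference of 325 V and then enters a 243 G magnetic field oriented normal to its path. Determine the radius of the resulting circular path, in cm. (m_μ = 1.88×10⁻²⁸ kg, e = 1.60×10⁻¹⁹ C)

The kinetic energy gained is K = qV = (1×1.60×10^-19)(325) = 5.20×10^-17 J.
v = √(2K/m) = 7.44×10^5 m/s.
r = mv/(qB) = (1.88×10^-28)(7.44×10^5) / [(1×1.60×10^-19)(0.0243)] = 0.0360 m.

r ≈ 3.60 cm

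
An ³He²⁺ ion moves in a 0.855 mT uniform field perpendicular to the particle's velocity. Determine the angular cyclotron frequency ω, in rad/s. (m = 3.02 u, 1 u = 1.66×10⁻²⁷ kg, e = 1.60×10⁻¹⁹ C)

ω ≈ 5.46×10^4 rad/s

ω = qB/m = (2×1.60×10^-19)(8.55×10^-4) / (5.01×10^-27) = 5.46×10^4 rad/s.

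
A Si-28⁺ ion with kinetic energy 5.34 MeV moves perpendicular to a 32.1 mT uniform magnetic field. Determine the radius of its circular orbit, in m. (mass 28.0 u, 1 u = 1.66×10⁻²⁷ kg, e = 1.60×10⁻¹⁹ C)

Convert the energy: K = 5.34 MeV = 8.54×10^-13 J.
v = √(2K/m) = √(2·8.54×10^-13/4.65×10^-26) = 6.06×10^6 m/s.
r = mv/(qB) = (4.65×10^-26)(6.06×10^6) / [(1×1.60×10^-19)(0.0321)] = 54.9 m.

r ≈ 54.9 m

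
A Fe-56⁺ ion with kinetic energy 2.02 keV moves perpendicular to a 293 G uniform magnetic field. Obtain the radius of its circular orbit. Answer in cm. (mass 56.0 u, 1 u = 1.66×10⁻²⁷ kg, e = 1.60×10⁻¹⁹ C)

Convert the energy: K = 2.02 keV = 3.23×10^-16 J.
v = √(2K/m) = √(2·3.23×10^-16/9.30×10^-26) = 8.34×10^4 m/s.
r = mv/(qB) = (9.30×10^-26)(8.34×10^4) / [(1×1.60×10^-19)(0.0293)] = 1.65 m.

r ≈ 165 cm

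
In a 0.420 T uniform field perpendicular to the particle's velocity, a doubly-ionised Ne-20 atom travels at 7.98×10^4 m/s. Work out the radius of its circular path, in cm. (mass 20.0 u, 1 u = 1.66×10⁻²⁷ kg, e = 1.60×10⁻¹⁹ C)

r ≈ 1.97 cm

The magnetic force provides the centripetal force: qvB = mv²/r, so r = mv/(qB).
r = (3.32×10^-26 kg)(7.98×10^4 m/s) / [(2×1.60×10^-19 C)(0.420 T)] = 0.0197 m.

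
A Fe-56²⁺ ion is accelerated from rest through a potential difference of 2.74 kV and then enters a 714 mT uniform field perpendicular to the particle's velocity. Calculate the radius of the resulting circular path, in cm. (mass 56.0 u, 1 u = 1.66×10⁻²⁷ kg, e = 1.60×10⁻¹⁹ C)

The kinetic energy gained is K = qV = (2×1.60×10^-19)(2740) = 8.77×10^-16 J.
v = √(2K/m) = 1.37×10^5 m/s.
r = mv/(qB) = (9.30×10^-26)(1.37×10^5) / [(2×1.60×10^-19)(0.714)] = 0.0559 m.

r ≈ 5.59 cm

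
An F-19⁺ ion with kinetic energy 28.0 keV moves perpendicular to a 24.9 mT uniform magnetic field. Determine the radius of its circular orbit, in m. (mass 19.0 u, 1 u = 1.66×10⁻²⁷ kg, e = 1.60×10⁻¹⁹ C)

r ≈ 4.22 m

Convert the energy: K = 28.0 keV = 4.48×10^-15 J.
v = √(2K/m) = √(2·4.48×10^-15/3.15×10^-26) = 5.33×10^5 m/s.
r = mv/(qB) = (3.15×10^-26)(5.33×10^5) / [(1×1.60×10^-19)(0.0249)] = 4.22 m.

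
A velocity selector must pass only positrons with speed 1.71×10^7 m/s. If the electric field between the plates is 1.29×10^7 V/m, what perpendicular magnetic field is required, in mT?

qE = qvB ⇒ B = E/v = (1.29×10^7) / (1.71×10^7) = 0.754 T.

B ≈ 754 mT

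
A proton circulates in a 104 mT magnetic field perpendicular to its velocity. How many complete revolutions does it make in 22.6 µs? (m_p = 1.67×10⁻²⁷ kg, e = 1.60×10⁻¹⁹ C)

T = 2πm/(qB) = 2π(1.67×10^-27) / [(1×1.60×10^-19)(0.104)] = 6.3058×10^-7 s.
N = t/T = 2.26×10^-5 / 6.3058×10^-7 ≈ 35.84, so 35 complete revolutions.

N = 35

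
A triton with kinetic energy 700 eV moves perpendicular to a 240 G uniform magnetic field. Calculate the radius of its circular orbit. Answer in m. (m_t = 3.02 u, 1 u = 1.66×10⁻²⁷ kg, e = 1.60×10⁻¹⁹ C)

Convert the energy: K = 700 eV = 1.12×10^-16 J.
v = √(2K/m) = √(2·1.12×10^-16/5.01×10^-27) = 2.11×10^5 m/s.
r = mv/(qB) = (5.01×10^-27)(2.11×10^5) / [(1×1.60×10^-19)(0.0240)] = 0.276 m.

r ≈ 0.276 m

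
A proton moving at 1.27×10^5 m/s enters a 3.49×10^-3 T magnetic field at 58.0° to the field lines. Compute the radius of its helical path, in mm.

r ≈ 322 mm

Only the perpendicular component v⊥ = v sin58.0° = 1.08×10^5 m/s is bent by the field.
r = m v⊥ /(qB) = (1.67×10^-27)(1.08×10^5) / [(1×1.60×10^-19)(3.49×10^-3)] = 0.322 m.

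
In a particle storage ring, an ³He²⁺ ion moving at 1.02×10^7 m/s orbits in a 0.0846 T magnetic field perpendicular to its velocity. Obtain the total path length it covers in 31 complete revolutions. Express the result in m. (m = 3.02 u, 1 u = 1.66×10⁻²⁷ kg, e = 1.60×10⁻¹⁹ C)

r = mv/(qB) = 1.89 m, so one revolution covers 2πr = 11.9 m.
In 31 revolutions: L = 31·2πr = 368 m.

L ≈ 368 m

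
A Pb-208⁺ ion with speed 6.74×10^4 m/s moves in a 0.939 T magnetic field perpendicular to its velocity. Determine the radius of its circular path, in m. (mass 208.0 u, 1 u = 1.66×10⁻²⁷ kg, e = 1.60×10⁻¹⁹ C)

r ≈ 0.155 m

The magnetic force provides the centripetal force: qvB = mv²/r, so r = mv/(qB).
r = (3.45×10^-25 kg)(6.74×10^4 m/s) / [(1×1.60×10^-19 C)(0.939 T)] = 0.155 m.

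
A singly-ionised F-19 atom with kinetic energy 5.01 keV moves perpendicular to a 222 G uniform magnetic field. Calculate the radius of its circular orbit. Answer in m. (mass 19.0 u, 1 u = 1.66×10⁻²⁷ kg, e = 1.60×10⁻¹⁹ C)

r ≈ 2.00 m

Convert the energy: K = 5.01 keV = 8.02×10^-16 J.
v = √(2K/m) = √(2·8.02×10^-16/3.15×10^-26) = 2.25×10^5 m/s.
r = mv/(qB) = (3.15×10^-26)(2.25×10^5) / [(1×1.60×10^-19)(0.0222)] = 2.00 m.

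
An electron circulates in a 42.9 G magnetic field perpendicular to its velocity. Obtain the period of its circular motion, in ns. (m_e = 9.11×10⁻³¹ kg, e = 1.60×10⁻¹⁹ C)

T ≈ 8.34 ns

The cyclotron period is independent of speed: T = 2πm/(qB).
T = 2π(9.11×10^-31) / [(1×1.60×10^-19)(4.29×10^-3)] = 8.34×10^-9 s.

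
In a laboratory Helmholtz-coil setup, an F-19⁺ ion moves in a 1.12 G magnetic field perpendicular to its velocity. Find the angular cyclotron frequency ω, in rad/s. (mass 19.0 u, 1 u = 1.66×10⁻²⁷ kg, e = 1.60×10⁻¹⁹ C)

ω = qB/m = (1×1.60×10^-19)(1.12×10^-4) / (3.15×10^-26) = 568 rad/s.

ω ≈ 568 rad/s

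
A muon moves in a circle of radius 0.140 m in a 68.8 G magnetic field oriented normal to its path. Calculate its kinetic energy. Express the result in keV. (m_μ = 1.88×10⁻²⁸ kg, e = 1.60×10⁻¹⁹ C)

v = qBr/m = (1×1.60×10^-19)(6.88×10^-3)(0.140) / (1.88×10^-28) = 8.20×10^5 m/s.
K = ½mv² = 0.5·(1.88×10^-28)·(8.20×10^5)² = 6.32×10^-17 J = 0.395 keV.

K ≈ 0.395 keV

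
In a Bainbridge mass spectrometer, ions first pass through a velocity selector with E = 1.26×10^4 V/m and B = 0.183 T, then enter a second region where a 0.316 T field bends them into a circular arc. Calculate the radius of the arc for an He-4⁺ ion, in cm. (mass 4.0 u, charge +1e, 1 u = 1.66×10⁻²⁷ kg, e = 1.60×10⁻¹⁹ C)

r ≈ 0.904 cm

The selector passes v = E/B = 1.26×10^4/0.183 = 6.89×10^4 m/s.
In the deflection region, r = mv/(qB₂) = (6.64×10^-27)(6.89×10^4) / [(1×1.60×10^-19)(0.316)] = 9.04×10^-3 m.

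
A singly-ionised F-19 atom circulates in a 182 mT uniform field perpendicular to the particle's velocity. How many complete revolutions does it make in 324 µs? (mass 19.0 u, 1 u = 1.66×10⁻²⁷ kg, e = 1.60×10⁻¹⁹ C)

T = 2πm/(qB) = 2π(3.154×10^-26) / [(1×1.60×10^-19)(0.182)] = 6.8053×10^-6 s.
N = t/T = 3.24×10^-4 / 6.8053×10^-6 ≈ 47.61, so 47 complete revolutions.

N = 47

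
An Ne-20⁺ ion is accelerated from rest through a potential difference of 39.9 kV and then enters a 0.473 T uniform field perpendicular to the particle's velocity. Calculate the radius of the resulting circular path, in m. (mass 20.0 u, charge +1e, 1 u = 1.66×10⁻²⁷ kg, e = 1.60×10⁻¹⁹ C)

The kinetic energy gained is K = qV = (1×1.60×10^-19)(3.99×10^4) = 6.38×10^-15 J.
v = √(2K/m) = 6.20×10^5 m/s.
r = mv/(qB) = (3.32×10^-26)(6.20×10^5) / [(1×1.60×10^-19)(0.473)] = 0.272 m.

r ≈ 0.272 m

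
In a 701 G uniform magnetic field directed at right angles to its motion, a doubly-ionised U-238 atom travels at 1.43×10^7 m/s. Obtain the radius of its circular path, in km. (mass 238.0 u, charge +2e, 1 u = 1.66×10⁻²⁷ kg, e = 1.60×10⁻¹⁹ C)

The magnetic force provides the centripetal force: qvB = mv²/r, so r = mv/(qB).
r = (3.95×10^-25 kg)(1.43×10^7 m/s) / [(2×1.60×10^-19 C)(0.0701 T)] = 252 m.

r ≈ 0.252 km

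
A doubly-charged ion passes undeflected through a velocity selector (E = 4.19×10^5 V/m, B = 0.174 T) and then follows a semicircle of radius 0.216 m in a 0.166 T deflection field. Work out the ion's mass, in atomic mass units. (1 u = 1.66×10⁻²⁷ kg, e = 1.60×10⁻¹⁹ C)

m ≈ 2.87 u

v = E/B₁ = 2.41×10^6 m/s.
From r = mv/(qB₂), m = qB₂r/v = (2×1.60×10^-19)(0.166)(0.216) / (2.41×10^6) = 4.76×10^-27 kg.
In atomic mass units: m = 4.76×10^-27 / 1.66×10^-27 = 2.87 u.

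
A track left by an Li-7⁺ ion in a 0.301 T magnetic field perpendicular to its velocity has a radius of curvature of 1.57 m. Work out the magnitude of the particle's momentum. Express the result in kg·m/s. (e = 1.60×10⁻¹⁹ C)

p ≈ 7.56×10^-20 kg·m/s

Since qvB = mv²/r, the momentum p = mv = qBr.
p = (1×1.60×10^-19)(0.301)(1.57) = 7.56×10^-20 kg·m/s.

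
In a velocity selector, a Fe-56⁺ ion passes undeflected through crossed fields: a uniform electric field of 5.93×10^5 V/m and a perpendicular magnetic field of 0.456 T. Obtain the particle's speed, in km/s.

v ≈ 1300 km/s

For zero net force, qE = qvB, so v = E/B.
v = (5.93×10^5) / (0.456) = 1.30×10^6 m/s.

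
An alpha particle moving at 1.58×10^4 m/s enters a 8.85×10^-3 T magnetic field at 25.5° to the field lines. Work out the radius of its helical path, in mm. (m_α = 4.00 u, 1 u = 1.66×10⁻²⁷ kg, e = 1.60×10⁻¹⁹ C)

Only the perpendicular component v⊥ = v sin25.5° = 6800 m/s is bent by the field.
r = m v⊥ /(qB) = (6.64×10^-27)(6800) / [(2×1.60×10^-19)(8.85×10^-3)] = 0.0159 m.

r ≈ 15.9 mm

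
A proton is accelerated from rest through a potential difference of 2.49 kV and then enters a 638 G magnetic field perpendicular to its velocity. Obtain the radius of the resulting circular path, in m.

r ≈ 0.113 m

The kinetic energy gained is K = qV = (1×1.60×10^-19)(2490) = 3.98×10^-16 J.
v = √(2K/m) = 6.91×10^5 m/s.
r = mv/(qB) = (1.67×10^-27)(6.91×10^5) / [(1×1.60×10^-19)(0.0638)] = 0.113 m.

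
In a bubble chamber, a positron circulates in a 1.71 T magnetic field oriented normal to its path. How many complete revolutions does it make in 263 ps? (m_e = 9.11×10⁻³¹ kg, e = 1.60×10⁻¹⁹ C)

N = 12

T = 2πm/(qB) = 2π(9.11×10^-31) / [(1×1.60×10^-19)(1.71)] = 2.0921×10^-11 s.
N = t/T = 2.63×10^-10 / 2.0921×10^-11 ≈ 12.57, so 12 complete revolutions.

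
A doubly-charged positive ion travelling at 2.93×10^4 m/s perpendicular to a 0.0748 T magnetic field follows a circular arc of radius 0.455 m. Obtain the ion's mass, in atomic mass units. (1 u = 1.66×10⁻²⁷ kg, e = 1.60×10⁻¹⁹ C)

qvB = mv²/r ⇒ m = qBr/v.
m = (2×1.60×10^-19)(0.0748)(0.455) / (2.93×10^4) = 3.72×10^-25 kg = 224 u.

m ≈ 224 u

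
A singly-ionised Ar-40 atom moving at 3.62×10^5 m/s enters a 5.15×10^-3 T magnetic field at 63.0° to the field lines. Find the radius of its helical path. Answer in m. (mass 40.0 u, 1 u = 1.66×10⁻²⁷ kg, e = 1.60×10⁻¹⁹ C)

r ≈ 26.0 m

Only the perpendicular component v⊥ = v sin63.0° = 3.23×10^5 m/s is bent by the field.
r = m v⊥ /(qB) = (6.64×10^-26)(3.23×10^5) / [(1×1.60×10^-19)(5.15×10^-3)] = 26.0 m.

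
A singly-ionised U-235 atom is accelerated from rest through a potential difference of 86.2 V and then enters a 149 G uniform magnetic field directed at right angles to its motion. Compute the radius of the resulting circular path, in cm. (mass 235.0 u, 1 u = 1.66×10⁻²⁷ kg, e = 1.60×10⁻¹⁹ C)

The kinetic energy gained is K = qV = (1×1.60×10^-19)(86.2) = 1.38×10^-17 J.
v = √(2K/m) = 8410 m/s.
r = mv/(qB) = (3.90×10^-25)(8410) / [(1×1.60×10^-19)(0.0149)] = 1.38 m.

r ≈ 138 cm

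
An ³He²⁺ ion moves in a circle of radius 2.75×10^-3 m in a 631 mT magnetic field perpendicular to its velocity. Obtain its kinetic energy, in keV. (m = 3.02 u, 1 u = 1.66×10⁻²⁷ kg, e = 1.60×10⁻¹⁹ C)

v = qBr/m = (2×1.60×10^-19)(0.631)(2.75×10^-3) / (5.01×10^-27) = 1.11×10^5 m/s.
K = ½mv² = 0.5·(5.01×10^-27)·(1.11×10^5)² = 3.08×10^-17 J = 0.192 keV.

K ≈ 0.192 keV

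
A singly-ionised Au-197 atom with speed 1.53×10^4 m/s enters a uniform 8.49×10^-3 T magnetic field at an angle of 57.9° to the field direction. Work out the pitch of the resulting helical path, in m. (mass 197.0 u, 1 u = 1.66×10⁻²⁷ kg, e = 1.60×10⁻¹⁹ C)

The velocity component along B is v∥ = v cos57.9° = 8130 m/s.
The cyclotron period T = 2πm/(qB) = 1.51×10^-3 s is set by m, q, B alone.
Pitch = v∥·T = (8130)(1.51×10^-3) = 12.3 m.

pitch ≈ 12.3 m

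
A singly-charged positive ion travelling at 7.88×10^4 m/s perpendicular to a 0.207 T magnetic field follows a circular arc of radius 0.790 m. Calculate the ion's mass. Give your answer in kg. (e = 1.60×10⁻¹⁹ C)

qvB = mv²/r ⇒ m = qBr/v.
m = (1×1.60×10^-19)(0.207)(0.790) / (7.88×10^4) = 3.32×10^-25 kg.

m ≈ 3.32×10^-25 kg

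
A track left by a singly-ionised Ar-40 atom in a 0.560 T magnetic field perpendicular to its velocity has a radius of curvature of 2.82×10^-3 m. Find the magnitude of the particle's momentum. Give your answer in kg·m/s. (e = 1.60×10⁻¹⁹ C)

p ≈ 2.53×10^-22 kg·m/s

Since qvB = mv²/r, the momentum p = mv = qBr.
p = (1×1.60×10^-19)(0.560)(2.82×10^-3) = 2.53×10^-22 kg·m/s.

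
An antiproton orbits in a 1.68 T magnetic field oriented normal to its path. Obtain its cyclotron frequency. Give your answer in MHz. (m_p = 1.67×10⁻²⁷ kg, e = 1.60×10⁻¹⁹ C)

f ≈ 25.6 MHz

f = qB/(2πm) = (1×1.60×10^-19)(1.68) / [2π(1.67×10^-27)] = 2.56×10^7 Hz.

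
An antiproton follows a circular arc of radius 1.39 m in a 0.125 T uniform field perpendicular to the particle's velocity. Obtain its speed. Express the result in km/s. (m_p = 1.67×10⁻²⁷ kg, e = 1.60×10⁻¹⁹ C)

From qvB = mv²/r, v = qBr/m.
v = (1×1.60×10^-19)(0.125)(1.39) / (1.67×10^-27) = 1.66×10^7 m/s.

v ≈ 16600 km/s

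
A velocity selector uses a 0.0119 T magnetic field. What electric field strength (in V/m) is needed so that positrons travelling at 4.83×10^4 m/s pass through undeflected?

E ≈ 575 V/m

qE = qvB ⇒ E = vB = (4.83×10^4)(0.0119) = 575 V/m.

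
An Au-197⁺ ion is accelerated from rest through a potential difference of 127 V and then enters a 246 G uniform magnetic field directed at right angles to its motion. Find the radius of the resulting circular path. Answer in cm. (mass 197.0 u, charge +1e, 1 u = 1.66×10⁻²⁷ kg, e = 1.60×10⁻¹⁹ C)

r ≈ 92.6 cm

The kinetic energy gained is K = qV = (1×1.60×10^-19)(127) = 2.03×10^-17 J.
v = √(2K/m) = 1.11×10^4 m/s.
r = mv/(qB) = (3.27×10^-25)(1.11×10^4) / [(1×1.60×10^-19)(0.0246)] = 0.926 m.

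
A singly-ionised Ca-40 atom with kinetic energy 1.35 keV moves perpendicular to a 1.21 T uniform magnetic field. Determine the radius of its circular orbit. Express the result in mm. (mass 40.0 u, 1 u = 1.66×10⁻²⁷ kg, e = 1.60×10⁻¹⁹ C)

Convert the energy: K = 1.35 keV = 2.16×10^-16 J.
v = √(2K/m) = √(2·2.16×10^-16/6.64×10^-26) = 8.07×10^4 m/s.
r = mv/(qB) = (6.64×10^-26)(8.07×10^4) / [(1×1.60×10^-19)(1.21)] = 0.0277 m.

r ≈ 27.7 mm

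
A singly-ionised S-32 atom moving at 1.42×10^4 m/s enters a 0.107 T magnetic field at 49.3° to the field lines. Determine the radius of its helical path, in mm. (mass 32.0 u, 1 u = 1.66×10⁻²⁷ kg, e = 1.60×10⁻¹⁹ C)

r ≈ 33.4 mm

Only the perpendicular component v⊥ = v sin49.3° = 1.08×10^4 m/s is bent by the field.
r = m v⊥ /(qB) = (5.31×10^-26)(1.08×10^4) / [(1×1.60×10^-19)(0.107)] = 0.0334 m.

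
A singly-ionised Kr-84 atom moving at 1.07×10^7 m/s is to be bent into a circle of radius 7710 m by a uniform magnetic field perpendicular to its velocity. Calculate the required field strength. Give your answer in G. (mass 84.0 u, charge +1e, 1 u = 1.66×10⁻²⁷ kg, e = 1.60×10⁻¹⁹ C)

B ≈ 12.1 G

qvB = mv²/r gives B = mv/(qr).
B = (1.39×10^-25)(1.07×10^7) / [(1×1.60×10^-19)(7710)] = 1.21×10^-3 T.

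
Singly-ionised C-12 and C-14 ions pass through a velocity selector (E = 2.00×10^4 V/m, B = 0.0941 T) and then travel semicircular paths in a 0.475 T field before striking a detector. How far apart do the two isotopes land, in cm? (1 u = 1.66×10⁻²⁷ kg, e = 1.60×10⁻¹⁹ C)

Both emerge at v = E/B₁ = 2.13×10^5 m/s.
r = mv/(qB₂), so r₁ = 0.05571 m and r₂ = 0.06499 m, giving Δr = 9.28×10^-3 m.
After a semicircle each ion lands a diameter 2r from the entry slit, so the separation is 2Δr = 0.0186 m.

Δd ≈ 1.86 cm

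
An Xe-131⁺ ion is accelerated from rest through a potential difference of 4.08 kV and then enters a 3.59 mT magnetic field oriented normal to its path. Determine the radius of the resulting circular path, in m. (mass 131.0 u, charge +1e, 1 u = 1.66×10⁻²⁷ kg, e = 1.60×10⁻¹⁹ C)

The kinetic energy gained is K = qV = (1×1.60×10^-19)(4080) = 6.53×10^-16 J.
v = √(2K/m) = 7.75×10^4 m/s.
r = mv/(qB) = (2.17×10^-25)(7.75×10^4) / [(1×1.60×10^-19)(3.59×10^-3)] = 29.3 m.

r ≈ 29.3 m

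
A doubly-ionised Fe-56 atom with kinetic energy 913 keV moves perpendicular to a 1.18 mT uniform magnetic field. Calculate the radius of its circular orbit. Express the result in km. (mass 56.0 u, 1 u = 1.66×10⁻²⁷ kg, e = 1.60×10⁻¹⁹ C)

Convert the energy: K = 913 keV = 1.46×10^-13 J.
v = √(2K/m) = √(2·1.46×10^-13/9.30×10^-26) = 1.77×10^6 m/s.
r = mv/(qB) = (9.30×10^-26)(1.77×10^6) / [(2×1.60×10^-19)(1.18×10^-3)] = 436 m.

r ≈ 0.436 km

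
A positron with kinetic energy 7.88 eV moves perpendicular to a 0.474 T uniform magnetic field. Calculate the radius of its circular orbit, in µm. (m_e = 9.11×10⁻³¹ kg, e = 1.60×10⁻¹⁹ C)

r ≈ 20.0 µm

Convert the energy: K = 7.88 eV = 1.26×10^-18 J.
v = √(2K/m) = √(2·1.26×10^-18/9.11×10^-31) = 1.66×10^6 m/s.
r = mv/(qB) = (9.11×10^-31)(1.66×10^6) / [(1×1.60×10^-19)(0.474)] = 2.00×10^-5 m.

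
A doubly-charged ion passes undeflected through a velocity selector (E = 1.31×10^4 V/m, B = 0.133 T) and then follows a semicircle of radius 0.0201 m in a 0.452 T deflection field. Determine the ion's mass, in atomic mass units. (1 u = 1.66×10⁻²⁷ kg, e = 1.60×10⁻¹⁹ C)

m ≈ 17.8 u

v = E/B₁ = 9.85×10^4 m/s.
From r = mv/(qB₂), m = qB₂r/v = (2×1.60×10^-19)(0.452)(0.0201) / (9.85×10^4) = 2.95×10^-26 kg.
In atomic mass units: m = 2.95×10^-26 / 1.66×10^-27 = 17.8 u.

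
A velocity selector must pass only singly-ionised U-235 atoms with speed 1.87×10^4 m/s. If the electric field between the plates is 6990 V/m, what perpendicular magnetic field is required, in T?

B ≈ 0.374 T

qE = qvB ⇒ B = E/v = (6990) / (1.87×10^4) = 0.374 T.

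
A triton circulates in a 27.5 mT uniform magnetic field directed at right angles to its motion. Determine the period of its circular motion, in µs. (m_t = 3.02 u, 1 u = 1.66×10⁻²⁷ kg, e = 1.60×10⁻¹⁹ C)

The cyclotron period is independent of speed: T = 2πm/(qB).
T = 2π(5.01×10^-27) / [(1×1.60×10^-19)(0.0275)] = 7.16×10^-6 s.

T ≈ 7.16 µs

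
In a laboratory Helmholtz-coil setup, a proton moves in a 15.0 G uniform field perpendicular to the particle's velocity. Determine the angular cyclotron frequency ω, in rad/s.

ω = qB/m = (1×1.60×10^-19)(1.50×10^-3) / (1.67×10^-27) = 1.44×10^5 rad/s.

ω ≈ 1.44×10^5 rad/s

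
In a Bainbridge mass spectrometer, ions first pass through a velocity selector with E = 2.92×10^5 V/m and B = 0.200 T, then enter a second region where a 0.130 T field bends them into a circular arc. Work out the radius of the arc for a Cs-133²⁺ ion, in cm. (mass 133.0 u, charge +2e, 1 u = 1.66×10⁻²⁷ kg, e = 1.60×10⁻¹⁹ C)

The selector passes v = E/B = 2.92×10^5/0.200 = 1.46×10^6 m/s.
In the deflection region, r = mv/(qB₂) = (2.21×10^-25)(1.46×10^6) / [(2×1.60×10^-19)(0.130)] = 7.75 m.

r ≈ 775 cm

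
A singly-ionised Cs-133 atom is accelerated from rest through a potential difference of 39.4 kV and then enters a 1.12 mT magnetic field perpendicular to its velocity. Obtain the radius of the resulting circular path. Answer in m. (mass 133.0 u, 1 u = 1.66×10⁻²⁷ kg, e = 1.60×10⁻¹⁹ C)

r ≈ 294 m

The kinetic energy gained is K = qV = (1×1.60×10^-19)(3.94×10^4) = 6.30×10^-15 J.
v = √(2K/m) = 2.39×10^5 m/s.
r = mv/(qB) = (2.21×10^-25)(2.39×10^5) / [(1×1.60×10^-19)(1.12×10^-3)] = 294 m.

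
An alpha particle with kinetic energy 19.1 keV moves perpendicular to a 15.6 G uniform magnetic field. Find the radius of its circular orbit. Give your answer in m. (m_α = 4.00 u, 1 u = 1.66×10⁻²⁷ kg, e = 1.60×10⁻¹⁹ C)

Convert the energy: K = 19.1 keV = 3.06×10^-15 J.
v = √(2K/m) = √(2·3.06×10^-15/6.64×10^-27) = 9.59×10^5 m/s.
r = mv/(qB) = (6.64×10^-27)(9.59×10^5) / [(2×1.60×10^-19)(1.56×10^-3)] = 12.8 m.

r ≈ 12.8 m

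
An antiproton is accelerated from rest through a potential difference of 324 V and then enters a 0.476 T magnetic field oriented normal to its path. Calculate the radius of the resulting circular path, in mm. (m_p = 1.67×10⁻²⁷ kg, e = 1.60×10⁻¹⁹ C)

The kinetic energy gained is K = qV = (1×1.60×10^-19)(324) = 5.18×10^-17 J.
v = √(2K/m) = 2.49×10^5 m/s.
r = mv/(qB) = (1.67×10^-27)(2.49×10^5) / [(1×1.60×10^-19)(0.476)] = 5.46×10^-3 m.

r ≈ 5.46 mm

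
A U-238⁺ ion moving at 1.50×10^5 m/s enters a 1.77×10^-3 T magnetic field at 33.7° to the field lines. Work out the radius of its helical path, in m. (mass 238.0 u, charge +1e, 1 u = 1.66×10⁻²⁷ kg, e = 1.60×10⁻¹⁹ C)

Only the perpendicular component v⊥ = v sin33.7° = 8.32×10^4 m/s is bent by the field.
r = m v⊥ /(qB) = (3.95×10^-25)(8.32×10^4) / [(1×1.60×10^-19)(1.77×10^-3)] = 116 m.

r ≈ 116 m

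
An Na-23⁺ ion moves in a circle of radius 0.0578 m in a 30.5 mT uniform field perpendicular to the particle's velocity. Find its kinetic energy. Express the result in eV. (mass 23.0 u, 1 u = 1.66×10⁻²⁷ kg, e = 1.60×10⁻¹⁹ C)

K ≈ 6.51 eV

v = qBr/m = (1×1.60×10^-19)(0.0305)(0.0578) / (3.82×10^-26) = 7390 m/s.
K = ½mv² = 0.5·(3.82×10^-26)·(7390)² = 1.04×10^-18 J = 6.51 eV.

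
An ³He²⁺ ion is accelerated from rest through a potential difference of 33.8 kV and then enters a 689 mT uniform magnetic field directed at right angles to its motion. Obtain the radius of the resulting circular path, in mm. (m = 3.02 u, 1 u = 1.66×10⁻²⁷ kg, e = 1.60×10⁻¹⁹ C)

The kinetic energy gained is K = qV = (2×1.60×10^-19)(3.38×10^4) = 1.08×10^-14 J.
v = √(2K/m) = 2.08×10^6 m/s.
r = mv/(qB) = (5.01×10^-27)(2.08×10^6) / [(2×1.60×10^-19)(0.689)] = 0.0472 m.

r ≈ 47.2 mm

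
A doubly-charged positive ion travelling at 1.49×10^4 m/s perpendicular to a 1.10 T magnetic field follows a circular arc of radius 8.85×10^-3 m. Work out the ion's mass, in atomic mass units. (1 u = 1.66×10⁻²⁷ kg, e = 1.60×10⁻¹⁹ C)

m ≈ 126 u

qvB = mv²/r ⇒ m = qBr/v.
m = (2×1.60×10^-19)(1.10)(8.85×10^-3) / (1.49×10^4) = 2.09×10^-25 kg = 126 u.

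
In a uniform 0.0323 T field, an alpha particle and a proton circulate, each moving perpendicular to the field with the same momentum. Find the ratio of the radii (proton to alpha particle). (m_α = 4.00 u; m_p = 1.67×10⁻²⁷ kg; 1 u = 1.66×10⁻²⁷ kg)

r = p/(qB) ⇒ at equal p, r ∝ 1/q.
r_{proton}/r_{alpha particle} = 2.00.

ratio ≈ 2.00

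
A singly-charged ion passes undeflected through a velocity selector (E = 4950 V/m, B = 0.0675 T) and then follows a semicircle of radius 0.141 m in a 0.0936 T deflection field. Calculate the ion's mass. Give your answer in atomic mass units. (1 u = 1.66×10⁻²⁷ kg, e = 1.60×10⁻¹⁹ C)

m ≈ 17.3 u

v = E/B₁ = 7.33×10^4 m/s.
From r = mv/(qB₂), m = qB₂r/v = (1×1.60×10^-19)(0.0936)(0.141) / (7.33×10^4) = 2.88×10^-26 kg.
In atomic mass units: m = 2.88×10^-26 / 1.66×10^-27 = 17.3 u.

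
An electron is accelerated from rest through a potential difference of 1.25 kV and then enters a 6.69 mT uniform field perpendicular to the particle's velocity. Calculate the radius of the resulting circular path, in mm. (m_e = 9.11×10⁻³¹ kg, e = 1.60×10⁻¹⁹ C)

r ≈ 17.8 mm

The kinetic energy gained is K = qV = (1×1.60×10^-19)(1250) = 2.00×10^-16 J.
v = √(2K/m) = 2.10×10^7 m/s.
r = mv/(qB) = (9.11×10^-31)(2.10×10^7) / [(1×1.60×10^-19)(6.69×10^-3)] = 0.0178 m.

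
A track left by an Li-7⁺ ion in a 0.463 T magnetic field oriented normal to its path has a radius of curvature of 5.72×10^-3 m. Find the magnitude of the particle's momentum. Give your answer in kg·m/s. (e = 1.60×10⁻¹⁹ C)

Since qvB = mv²/r, the momentum p = mv = qBr.
p = (1×1.60×10^-19)(0.463)(5.72×10^-3) = 4.24×10^-22 kg·m/s.

p ≈ 4.24×10^-22 kg·m/s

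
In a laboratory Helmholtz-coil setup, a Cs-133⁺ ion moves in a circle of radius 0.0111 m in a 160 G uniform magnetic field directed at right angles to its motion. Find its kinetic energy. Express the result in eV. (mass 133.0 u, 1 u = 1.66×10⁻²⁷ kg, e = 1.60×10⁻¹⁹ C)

v = qBr/m = (1×1.60×10^-19)(0.0160)(0.0111) / (2.21×10^-25) = 129 m/s.
K = ½mv² = 0.5·(2.21×10^-25)·(129)² = 1.83×10^-21 J = 0.0114 eV.

K ≈ 0.0114 eV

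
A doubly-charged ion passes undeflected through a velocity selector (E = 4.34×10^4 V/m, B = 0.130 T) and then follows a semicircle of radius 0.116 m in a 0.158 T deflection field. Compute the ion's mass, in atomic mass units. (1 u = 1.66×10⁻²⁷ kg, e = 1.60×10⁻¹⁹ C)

v = E/B₁ = 3.34×10^5 m/s.
From r = mv/(qB₂), m = qB₂r/v = (2×1.60×10^-19)(0.158)(0.116) / (3.34×10^5) = 1.76×10^-26 kg.
In atomic mass units: m = 1.76×10^-26 / 1.66×10^-27 = 10.6 u.

m ≈ 10.6 u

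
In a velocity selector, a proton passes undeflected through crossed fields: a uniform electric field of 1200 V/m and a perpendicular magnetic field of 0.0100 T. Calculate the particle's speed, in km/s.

For zero net force, qE = qvB, so v = E/B.
v = (1200) / (0.0100) = 1.20×10^5 m/s.

v ≈ 120 km/s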